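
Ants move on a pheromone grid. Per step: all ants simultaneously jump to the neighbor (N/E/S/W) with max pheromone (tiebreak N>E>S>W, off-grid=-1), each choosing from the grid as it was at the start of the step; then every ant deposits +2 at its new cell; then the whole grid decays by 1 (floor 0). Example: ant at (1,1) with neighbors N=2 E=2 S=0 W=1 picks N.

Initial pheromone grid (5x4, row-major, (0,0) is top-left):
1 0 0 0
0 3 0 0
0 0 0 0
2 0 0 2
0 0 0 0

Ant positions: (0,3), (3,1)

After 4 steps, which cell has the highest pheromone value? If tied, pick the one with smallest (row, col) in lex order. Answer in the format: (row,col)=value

Answer: (3,0)=2

Derivation:
Step 1: ant0:(0,3)->S->(1,3) | ant1:(3,1)->W->(3,0)
  grid max=3 at (3,0)
Step 2: ant0:(1,3)->N->(0,3) | ant1:(3,0)->N->(2,0)
  grid max=2 at (3,0)
Step 3: ant0:(0,3)->S->(1,3) | ant1:(2,0)->S->(3,0)
  grid max=3 at (3,0)
Step 4: ant0:(1,3)->N->(0,3) | ant1:(3,0)->N->(2,0)
  grid max=2 at (3,0)
Final grid:
  0 0 0 1
  0 0 0 0
  1 0 0 0
  2 0 0 0
  0 0 0 0
Max pheromone 2 at (3,0)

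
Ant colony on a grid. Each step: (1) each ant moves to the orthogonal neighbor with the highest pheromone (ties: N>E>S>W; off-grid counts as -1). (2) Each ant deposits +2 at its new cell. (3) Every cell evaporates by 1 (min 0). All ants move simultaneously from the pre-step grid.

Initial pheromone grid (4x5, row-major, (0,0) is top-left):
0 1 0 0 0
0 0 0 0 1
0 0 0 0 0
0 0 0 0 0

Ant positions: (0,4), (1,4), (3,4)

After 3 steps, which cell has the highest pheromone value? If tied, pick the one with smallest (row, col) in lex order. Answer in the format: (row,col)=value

Step 1: ant0:(0,4)->S->(1,4) | ant1:(1,4)->N->(0,4) | ant2:(3,4)->N->(2,4)
  grid max=2 at (1,4)
Step 2: ant0:(1,4)->N->(0,4) | ant1:(0,4)->S->(1,4) | ant2:(2,4)->N->(1,4)
  grid max=5 at (1,4)
Step 3: ant0:(0,4)->S->(1,4) | ant1:(1,4)->N->(0,4) | ant2:(1,4)->N->(0,4)
  grid max=6 at (1,4)
Final grid:
  0 0 0 0 5
  0 0 0 0 6
  0 0 0 0 0
  0 0 0 0 0
Max pheromone 6 at (1,4)

Answer: (1,4)=6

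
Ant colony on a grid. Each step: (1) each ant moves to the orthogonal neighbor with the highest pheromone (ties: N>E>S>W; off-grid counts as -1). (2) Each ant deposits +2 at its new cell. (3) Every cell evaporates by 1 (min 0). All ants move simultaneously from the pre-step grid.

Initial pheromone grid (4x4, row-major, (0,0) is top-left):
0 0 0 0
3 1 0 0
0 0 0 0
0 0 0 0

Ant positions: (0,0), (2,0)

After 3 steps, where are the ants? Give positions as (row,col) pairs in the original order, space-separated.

Step 1: ant0:(0,0)->S->(1,0) | ant1:(2,0)->N->(1,0)
  grid max=6 at (1,0)
Step 2: ant0:(1,0)->N->(0,0) | ant1:(1,0)->N->(0,0)
  grid max=5 at (1,0)
Step 3: ant0:(0,0)->S->(1,0) | ant1:(0,0)->S->(1,0)
  grid max=8 at (1,0)

(1,0) (1,0)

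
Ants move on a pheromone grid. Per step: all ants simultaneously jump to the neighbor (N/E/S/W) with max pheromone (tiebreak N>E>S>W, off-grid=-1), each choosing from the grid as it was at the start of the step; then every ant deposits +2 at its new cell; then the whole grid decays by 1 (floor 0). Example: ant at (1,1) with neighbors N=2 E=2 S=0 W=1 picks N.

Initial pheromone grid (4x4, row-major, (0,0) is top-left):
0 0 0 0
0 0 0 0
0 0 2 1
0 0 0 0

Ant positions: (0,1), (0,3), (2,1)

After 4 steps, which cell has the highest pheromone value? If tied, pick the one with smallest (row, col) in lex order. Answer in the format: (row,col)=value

Answer: (0,3)=5

Derivation:
Step 1: ant0:(0,1)->E->(0,2) | ant1:(0,3)->S->(1,3) | ant2:(2,1)->E->(2,2)
  grid max=3 at (2,2)
Step 2: ant0:(0,2)->E->(0,3) | ant1:(1,3)->N->(0,3) | ant2:(2,2)->N->(1,2)
  grid max=3 at (0,3)
Step 3: ant0:(0,3)->S->(1,3) | ant1:(0,3)->S->(1,3) | ant2:(1,2)->S->(2,2)
  grid max=3 at (1,3)
Step 4: ant0:(1,3)->N->(0,3) | ant1:(1,3)->N->(0,3) | ant2:(2,2)->N->(1,2)
  grid max=5 at (0,3)
Final grid:
  0 0 0 5
  0 0 1 2
  0 0 2 0
  0 0 0 0
Max pheromone 5 at (0,3)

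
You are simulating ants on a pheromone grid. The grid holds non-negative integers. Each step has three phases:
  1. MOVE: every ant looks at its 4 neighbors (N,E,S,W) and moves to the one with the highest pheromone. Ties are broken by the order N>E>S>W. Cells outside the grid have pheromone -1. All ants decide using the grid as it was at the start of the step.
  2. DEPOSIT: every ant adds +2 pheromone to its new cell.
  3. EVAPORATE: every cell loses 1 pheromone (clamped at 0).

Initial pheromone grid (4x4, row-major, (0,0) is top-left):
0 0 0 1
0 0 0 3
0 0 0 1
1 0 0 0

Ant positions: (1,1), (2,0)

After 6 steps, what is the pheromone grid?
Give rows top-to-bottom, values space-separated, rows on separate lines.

After step 1: ants at (0,1),(3,0)
  0 1 0 0
  0 0 0 2
  0 0 0 0
  2 0 0 0
After step 2: ants at (0,2),(2,0)
  0 0 1 0
  0 0 0 1
  1 0 0 0
  1 0 0 0
After step 3: ants at (0,3),(3,0)
  0 0 0 1
  0 0 0 0
  0 0 0 0
  2 0 0 0
After step 4: ants at (1,3),(2,0)
  0 0 0 0
  0 0 0 1
  1 0 0 0
  1 0 0 0
After step 5: ants at (0,3),(3,0)
  0 0 0 1
  0 0 0 0
  0 0 0 0
  2 0 0 0
After step 6: ants at (1,3),(2,0)
  0 0 0 0
  0 0 0 1
  1 0 0 0
  1 0 0 0

0 0 0 0
0 0 0 1
1 0 0 0
1 0 0 0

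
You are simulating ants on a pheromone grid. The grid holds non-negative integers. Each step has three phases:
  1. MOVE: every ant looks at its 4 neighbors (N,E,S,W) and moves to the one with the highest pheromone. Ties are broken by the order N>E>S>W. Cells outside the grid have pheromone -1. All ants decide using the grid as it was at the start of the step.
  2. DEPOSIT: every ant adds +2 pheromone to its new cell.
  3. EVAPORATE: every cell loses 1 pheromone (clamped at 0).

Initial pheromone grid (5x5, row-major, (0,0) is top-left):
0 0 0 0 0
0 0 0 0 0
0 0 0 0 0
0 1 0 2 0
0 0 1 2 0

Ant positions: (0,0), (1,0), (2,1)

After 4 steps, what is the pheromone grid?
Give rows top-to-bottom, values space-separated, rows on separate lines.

After step 1: ants at (0,1),(0,0),(3,1)
  1 1 0 0 0
  0 0 0 0 0
  0 0 0 0 0
  0 2 0 1 0
  0 0 0 1 0
After step 2: ants at (0,0),(0,1),(2,1)
  2 2 0 0 0
  0 0 0 0 0
  0 1 0 0 0
  0 1 0 0 0
  0 0 0 0 0
After step 3: ants at (0,1),(0,0),(3,1)
  3 3 0 0 0
  0 0 0 0 0
  0 0 0 0 0
  0 2 0 0 0
  0 0 0 0 0
After step 4: ants at (0,0),(0,1),(2,1)
  4 4 0 0 0
  0 0 0 0 0
  0 1 0 0 0
  0 1 0 0 0
  0 0 0 0 0

4 4 0 0 0
0 0 0 0 0
0 1 0 0 0
0 1 0 0 0
0 0 0 0 0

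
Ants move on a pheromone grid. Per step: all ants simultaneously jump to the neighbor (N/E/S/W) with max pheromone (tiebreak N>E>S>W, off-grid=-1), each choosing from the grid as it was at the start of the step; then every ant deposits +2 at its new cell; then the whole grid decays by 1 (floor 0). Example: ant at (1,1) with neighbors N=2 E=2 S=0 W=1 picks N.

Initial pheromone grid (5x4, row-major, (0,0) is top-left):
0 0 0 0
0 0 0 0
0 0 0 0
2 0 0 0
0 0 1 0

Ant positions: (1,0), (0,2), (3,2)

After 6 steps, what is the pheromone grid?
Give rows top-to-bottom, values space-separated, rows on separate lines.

After step 1: ants at (0,0),(0,3),(4,2)
  1 0 0 1
  0 0 0 0
  0 0 0 0
  1 0 0 0
  0 0 2 0
After step 2: ants at (0,1),(1,3),(3,2)
  0 1 0 0
  0 0 0 1
  0 0 0 0
  0 0 1 0
  0 0 1 0
After step 3: ants at (0,2),(0,3),(4,2)
  0 0 1 1
  0 0 0 0
  0 0 0 0
  0 0 0 0
  0 0 2 0
After step 4: ants at (0,3),(0,2),(3,2)
  0 0 2 2
  0 0 0 0
  0 0 0 0
  0 0 1 0
  0 0 1 0
After step 5: ants at (0,2),(0,3),(4,2)
  0 0 3 3
  0 0 0 0
  0 0 0 0
  0 0 0 0
  0 0 2 0
After step 6: ants at (0,3),(0,2),(3,2)
  0 0 4 4
  0 0 0 0
  0 0 0 0
  0 0 1 0
  0 0 1 0

0 0 4 4
0 0 0 0
0 0 0 0
0 0 1 0
0 0 1 0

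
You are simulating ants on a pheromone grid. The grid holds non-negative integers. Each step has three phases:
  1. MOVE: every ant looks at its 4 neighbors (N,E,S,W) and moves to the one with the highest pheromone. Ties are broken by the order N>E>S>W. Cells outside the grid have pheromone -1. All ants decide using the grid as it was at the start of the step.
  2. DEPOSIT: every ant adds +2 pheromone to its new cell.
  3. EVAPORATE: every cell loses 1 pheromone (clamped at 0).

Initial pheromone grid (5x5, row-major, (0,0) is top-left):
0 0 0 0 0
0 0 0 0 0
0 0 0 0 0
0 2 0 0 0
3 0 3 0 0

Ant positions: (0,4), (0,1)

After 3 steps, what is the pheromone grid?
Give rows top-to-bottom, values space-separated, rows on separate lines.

After step 1: ants at (1,4),(0,2)
  0 0 1 0 0
  0 0 0 0 1
  0 0 0 0 0
  0 1 0 0 0
  2 0 2 0 0
After step 2: ants at (0,4),(0,3)
  0 0 0 1 1
  0 0 0 0 0
  0 0 0 0 0
  0 0 0 0 0
  1 0 1 0 0
After step 3: ants at (0,3),(0,4)
  0 0 0 2 2
  0 0 0 0 0
  0 0 0 0 0
  0 0 0 0 0
  0 0 0 0 0

0 0 0 2 2
0 0 0 0 0
0 0 0 0 0
0 0 0 0 0
0 0 0 0 0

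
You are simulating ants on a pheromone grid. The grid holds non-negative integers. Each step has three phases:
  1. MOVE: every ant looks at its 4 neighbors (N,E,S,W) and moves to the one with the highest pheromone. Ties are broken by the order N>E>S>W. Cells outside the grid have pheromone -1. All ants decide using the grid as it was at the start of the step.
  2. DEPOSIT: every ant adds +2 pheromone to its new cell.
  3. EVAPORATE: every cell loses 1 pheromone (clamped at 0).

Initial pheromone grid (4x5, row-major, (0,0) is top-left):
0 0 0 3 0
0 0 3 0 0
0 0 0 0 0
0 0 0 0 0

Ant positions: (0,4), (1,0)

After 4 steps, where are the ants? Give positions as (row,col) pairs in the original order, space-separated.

Step 1: ant0:(0,4)->W->(0,3) | ant1:(1,0)->N->(0,0)
  grid max=4 at (0,3)
Step 2: ant0:(0,3)->E->(0,4) | ant1:(0,0)->E->(0,1)
  grid max=3 at (0,3)
Step 3: ant0:(0,4)->W->(0,3) | ant1:(0,1)->E->(0,2)
  grid max=4 at (0,3)
Step 4: ant0:(0,3)->W->(0,2) | ant1:(0,2)->E->(0,3)
  grid max=5 at (0,3)

(0,2) (0,3)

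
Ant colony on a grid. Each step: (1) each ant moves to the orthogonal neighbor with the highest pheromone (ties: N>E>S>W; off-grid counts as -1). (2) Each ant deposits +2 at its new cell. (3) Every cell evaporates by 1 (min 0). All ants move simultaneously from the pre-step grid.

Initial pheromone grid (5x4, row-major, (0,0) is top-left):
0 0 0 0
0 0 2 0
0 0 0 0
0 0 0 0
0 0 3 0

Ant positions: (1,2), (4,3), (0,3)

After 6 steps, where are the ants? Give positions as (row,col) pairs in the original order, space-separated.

Step 1: ant0:(1,2)->N->(0,2) | ant1:(4,3)->W->(4,2) | ant2:(0,3)->S->(1,3)
  grid max=4 at (4,2)
Step 2: ant0:(0,2)->S->(1,2) | ant1:(4,2)->N->(3,2) | ant2:(1,3)->W->(1,2)
  grid max=4 at (1,2)
Step 3: ant0:(1,2)->N->(0,2) | ant1:(3,2)->S->(4,2) | ant2:(1,2)->N->(0,2)
  grid max=4 at (4,2)
Step 4: ant0:(0,2)->S->(1,2) | ant1:(4,2)->N->(3,2) | ant2:(0,2)->S->(1,2)
  grid max=6 at (1,2)
Step 5: ant0:(1,2)->N->(0,2) | ant1:(3,2)->S->(4,2) | ant2:(1,2)->N->(0,2)
  grid max=5 at (0,2)
Step 6: ant0:(0,2)->S->(1,2) | ant1:(4,2)->N->(3,2) | ant2:(0,2)->S->(1,2)
  grid max=8 at (1,2)

(1,2) (3,2) (1,2)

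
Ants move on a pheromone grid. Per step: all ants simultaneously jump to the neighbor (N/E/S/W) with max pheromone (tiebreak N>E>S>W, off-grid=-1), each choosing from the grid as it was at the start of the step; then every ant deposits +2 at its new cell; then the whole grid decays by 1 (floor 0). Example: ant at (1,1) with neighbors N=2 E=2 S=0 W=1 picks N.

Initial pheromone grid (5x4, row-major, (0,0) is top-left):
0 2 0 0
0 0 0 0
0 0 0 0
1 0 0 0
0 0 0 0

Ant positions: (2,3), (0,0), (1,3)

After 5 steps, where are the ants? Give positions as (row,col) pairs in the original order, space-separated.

Step 1: ant0:(2,3)->N->(1,3) | ant1:(0,0)->E->(0,1) | ant2:(1,3)->N->(0,3)
  grid max=3 at (0,1)
Step 2: ant0:(1,3)->N->(0,3) | ant1:(0,1)->E->(0,2) | ant2:(0,3)->S->(1,3)
  grid max=2 at (0,1)
Step 3: ant0:(0,3)->S->(1,3) | ant1:(0,2)->E->(0,3) | ant2:(1,3)->N->(0,3)
  grid max=5 at (0,3)
Step 4: ant0:(1,3)->N->(0,3) | ant1:(0,3)->S->(1,3) | ant2:(0,3)->S->(1,3)
  grid max=6 at (0,3)
Step 5: ant0:(0,3)->S->(1,3) | ant1:(1,3)->N->(0,3) | ant2:(1,3)->N->(0,3)
  grid max=9 at (0,3)

(1,3) (0,3) (0,3)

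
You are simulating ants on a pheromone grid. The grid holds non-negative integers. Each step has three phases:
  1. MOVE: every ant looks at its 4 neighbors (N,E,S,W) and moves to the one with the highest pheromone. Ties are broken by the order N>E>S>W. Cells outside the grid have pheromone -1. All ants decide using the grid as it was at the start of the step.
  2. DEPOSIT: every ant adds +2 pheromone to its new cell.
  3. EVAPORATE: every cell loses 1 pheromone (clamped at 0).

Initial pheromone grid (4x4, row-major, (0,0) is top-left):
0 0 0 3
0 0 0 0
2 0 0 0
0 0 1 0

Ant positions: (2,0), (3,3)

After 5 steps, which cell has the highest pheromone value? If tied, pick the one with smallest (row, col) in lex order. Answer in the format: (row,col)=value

Step 1: ant0:(2,0)->N->(1,0) | ant1:(3,3)->W->(3,2)
  grid max=2 at (0,3)
Step 2: ant0:(1,0)->S->(2,0) | ant1:(3,2)->N->(2,2)
  grid max=2 at (2,0)
Step 3: ant0:(2,0)->N->(1,0) | ant1:(2,2)->S->(3,2)
  grid max=2 at (3,2)
Step 4: ant0:(1,0)->S->(2,0) | ant1:(3,2)->N->(2,2)
  grid max=2 at (2,0)
Step 5: ant0:(2,0)->N->(1,0) | ant1:(2,2)->S->(3,2)
  grid max=2 at (3,2)
Final grid:
  0 0 0 0
  1 0 0 0
  1 0 0 0
  0 0 2 0
Max pheromone 2 at (3,2)

Answer: (3,2)=2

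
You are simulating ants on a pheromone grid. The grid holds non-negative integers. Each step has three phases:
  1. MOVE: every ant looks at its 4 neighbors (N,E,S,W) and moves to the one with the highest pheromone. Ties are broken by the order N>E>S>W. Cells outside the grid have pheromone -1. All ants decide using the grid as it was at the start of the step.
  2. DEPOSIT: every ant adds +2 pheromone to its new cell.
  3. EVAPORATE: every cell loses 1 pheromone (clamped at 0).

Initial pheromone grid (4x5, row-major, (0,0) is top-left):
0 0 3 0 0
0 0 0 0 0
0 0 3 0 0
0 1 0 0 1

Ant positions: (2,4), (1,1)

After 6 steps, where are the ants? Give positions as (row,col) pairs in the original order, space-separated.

Step 1: ant0:(2,4)->S->(3,4) | ant1:(1,1)->N->(0,1)
  grid max=2 at (0,2)
Step 2: ant0:(3,4)->N->(2,4) | ant1:(0,1)->E->(0,2)
  grid max=3 at (0,2)
Step 3: ant0:(2,4)->S->(3,4) | ant1:(0,2)->E->(0,3)
  grid max=2 at (0,2)
Step 4: ant0:(3,4)->N->(2,4) | ant1:(0,3)->W->(0,2)
  grid max=3 at (0,2)
Step 5: ant0:(2,4)->S->(3,4) | ant1:(0,2)->E->(0,3)
  grid max=2 at (0,2)
Step 6: ant0:(3,4)->N->(2,4) | ant1:(0,3)->W->(0,2)
  grid max=3 at (0,2)

(2,4) (0,2)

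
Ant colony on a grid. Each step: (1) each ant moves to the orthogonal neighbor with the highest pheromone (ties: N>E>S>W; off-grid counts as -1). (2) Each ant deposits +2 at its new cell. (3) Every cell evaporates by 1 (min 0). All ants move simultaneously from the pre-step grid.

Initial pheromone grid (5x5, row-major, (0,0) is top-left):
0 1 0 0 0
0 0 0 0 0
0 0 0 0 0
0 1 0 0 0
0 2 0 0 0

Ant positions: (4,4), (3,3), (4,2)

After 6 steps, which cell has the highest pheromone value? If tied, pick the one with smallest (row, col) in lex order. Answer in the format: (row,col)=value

Step 1: ant0:(4,4)->N->(3,4) | ant1:(3,3)->N->(2,3) | ant2:(4,2)->W->(4,1)
  grid max=3 at (4,1)
Step 2: ant0:(3,4)->N->(2,4) | ant1:(2,3)->N->(1,3) | ant2:(4,1)->N->(3,1)
  grid max=2 at (4,1)
Step 3: ant0:(2,4)->N->(1,4) | ant1:(1,3)->N->(0,3) | ant2:(3,1)->S->(4,1)
  grid max=3 at (4,1)
Step 4: ant0:(1,4)->N->(0,4) | ant1:(0,3)->E->(0,4) | ant2:(4,1)->N->(3,1)
  grid max=3 at (0,4)
Step 5: ant0:(0,4)->S->(1,4) | ant1:(0,4)->S->(1,4) | ant2:(3,1)->S->(4,1)
  grid max=3 at (1,4)
Step 6: ant0:(1,4)->N->(0,4) | ant1:(1,4)->N->(0,4) | ant2:(4,1)->N->(3,1)
  grid max=5 at (0,4)
Final grid:
  0 0 0 0 5
  0 0 0 0 2
  0 0 0 0 0
  0 1 0 0 0
  0 2 0 0 0
Max pheromone 5 at (0,4)

Answer: (0,4)=5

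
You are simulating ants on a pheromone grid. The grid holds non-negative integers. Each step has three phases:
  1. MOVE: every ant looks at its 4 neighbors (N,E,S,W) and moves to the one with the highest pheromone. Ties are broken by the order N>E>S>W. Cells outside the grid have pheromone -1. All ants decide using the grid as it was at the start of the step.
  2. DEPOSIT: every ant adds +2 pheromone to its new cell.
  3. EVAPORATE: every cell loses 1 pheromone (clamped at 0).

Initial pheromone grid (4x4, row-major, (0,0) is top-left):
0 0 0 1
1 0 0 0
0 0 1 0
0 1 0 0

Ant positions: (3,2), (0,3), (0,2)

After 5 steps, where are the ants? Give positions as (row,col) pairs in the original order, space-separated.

Step 1: ant0:(3,2)->N->(2,2) | ant1:(0,3)->S->(1,3) | ant2:(0,2)->E->(0,3)
  grid max=2 at (0,3)
Step 2: ant0:(2,2)->N->(1,2) | ant1:(1,3)->N->(0,3) | ant2:(0,3)->S->(1,3)
  grid max=3 at (0,3)
Step 3: ant0:(1,2)->E->(1,3) | ant1:(0,3)->S->(1,3) | ant2:(1,3)->N->(0,3)
  grid max=5 at (1,3)
Step 4: ant0:(1,3)->N->(0,3) | ant1:(1,3)->N->(0,3) | ant2:(0,3)->S->(1,3)
  grid max=7 at (0,3)
Step 5: ant0:(0,3)->S->(1,3) | ant1:(0,3)->S->(1,3) | ant2:(1,3)->N->(0,3)
  grid max=9 at (1,3)

(1,3) (1,3) (0,3)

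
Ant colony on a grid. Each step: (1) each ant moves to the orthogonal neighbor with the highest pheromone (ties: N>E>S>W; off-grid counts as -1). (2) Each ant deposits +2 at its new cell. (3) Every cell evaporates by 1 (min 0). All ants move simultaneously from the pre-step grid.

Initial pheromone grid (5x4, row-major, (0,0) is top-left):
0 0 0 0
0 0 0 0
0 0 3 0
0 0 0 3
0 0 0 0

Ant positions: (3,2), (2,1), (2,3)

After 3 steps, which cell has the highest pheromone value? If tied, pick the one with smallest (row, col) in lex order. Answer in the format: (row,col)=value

Step 1: ant0:(3,2)->N->(2,2) | ant1:(2,1)->E->(2,2) | ant2:(2,3)->S->(3,3)
  grid max=6 at (2,2)
Step 2: ant0:(2,2)->N->(1,2) | ant1:(2,2)->N->(1,2) | ant2:(3,3)->N->(2,3)
  grid max=5 at (2,2)
Step 3: ant0:(1,2)->S->(2,2) | ant1:(1,2)->S->(2,2) | ant2:(2,3)->W->(2,2)
  grid max=10 at (2,2)
Final grid:
  0 0 0 0
  0 0 2 0
  0 0 10 0
  0 0 0 2
  0 0 0 0
Max pheromone 10 at (2,2)

Answer: (2,2)=10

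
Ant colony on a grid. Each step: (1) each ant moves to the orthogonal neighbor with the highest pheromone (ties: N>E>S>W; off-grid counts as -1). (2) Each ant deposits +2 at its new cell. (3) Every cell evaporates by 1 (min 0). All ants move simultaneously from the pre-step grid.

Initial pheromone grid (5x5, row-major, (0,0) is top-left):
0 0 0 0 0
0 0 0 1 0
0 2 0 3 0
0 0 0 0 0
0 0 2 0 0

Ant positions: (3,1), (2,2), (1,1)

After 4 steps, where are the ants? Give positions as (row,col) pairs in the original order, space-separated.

Step 1: ant0:(3,1)->N->(2,1) | ant1:(2,2)->E->(2,3) | ant2:(1,1)->S->(2,1)
  grid max=5 at (2,1)
Step 2: ant0:(2,1)->N->(1,1) | ant1:(2,3)->N->(1,3) | ant2:(2,1)->N->(1,1)
  grid max=4 at (2,1)
Step 3: ant0:(1,1)->S->(2,1) | ant1:(1,3)->S->(2,3) | ant2:(1,1)->S->(2,1)
  grid max=7 at (2,1)
Step 4: ant0:(2,1)->N->(1,1) | ant1:(2,3)->N->(1,3) | ant2:(2,1)->N->(1,1)
  grid max=6 at (2,1)

(1,1) (1,3) (1,1)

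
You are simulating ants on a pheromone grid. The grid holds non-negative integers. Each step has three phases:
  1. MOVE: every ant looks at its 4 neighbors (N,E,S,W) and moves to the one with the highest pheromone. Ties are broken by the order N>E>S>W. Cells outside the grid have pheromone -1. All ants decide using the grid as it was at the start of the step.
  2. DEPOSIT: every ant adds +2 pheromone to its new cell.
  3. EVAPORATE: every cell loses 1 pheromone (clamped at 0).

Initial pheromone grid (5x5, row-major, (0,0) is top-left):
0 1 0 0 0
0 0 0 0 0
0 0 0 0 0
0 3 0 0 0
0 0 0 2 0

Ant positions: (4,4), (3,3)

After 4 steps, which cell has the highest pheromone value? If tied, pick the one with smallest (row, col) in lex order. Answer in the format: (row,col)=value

Answer: (4,3)=6

Derivation:
Step 1: ant0:(4,4)->W->(4,3) | ant1:(3,3)->S->(4,3)
  grid max=5 at (4,3)
Step 2: ant0:(4,3)->N->(3,3) | ant1:(4,3)->N->(3,3)
  grid max=4 at (4,3)
Step 3: ant0:(3,3)->S->(4,3) | ant1:(3,3)->S->(4,3)
  grid max=7 at (4,3)
Step 4: ant0:(4,3)->N->(3,3) | ant1:(4,3)->N->(3,3)
  grid max=6 at (4,3)
Final grid:
  0 0 0 0 0
  0 0 0 0 0
  0 0 0 0 0
  0 0 0 5 0
  0 0 0 6 0
Max pheromone 6 at (4,3)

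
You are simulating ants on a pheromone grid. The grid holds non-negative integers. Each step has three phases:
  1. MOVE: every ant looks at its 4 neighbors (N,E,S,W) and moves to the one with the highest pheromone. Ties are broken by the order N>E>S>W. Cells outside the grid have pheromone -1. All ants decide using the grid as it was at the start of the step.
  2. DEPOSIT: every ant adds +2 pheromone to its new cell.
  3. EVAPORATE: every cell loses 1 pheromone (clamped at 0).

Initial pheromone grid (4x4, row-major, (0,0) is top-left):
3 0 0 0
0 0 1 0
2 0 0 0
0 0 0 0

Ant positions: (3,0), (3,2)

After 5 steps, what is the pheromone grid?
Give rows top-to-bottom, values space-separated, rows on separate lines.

After step 1: ants at (2,0),(2,2)
  2 0 0 0
  0 0 0 0
  3 0 1 0
  0 0 0 0
After step 2: ants at (1,0),(1,2)
  1 0 0 0
  1 0 1 0
  2 0 0 0
  0 0 0 0
After step 3: ants at (2,0),(0,2)
  0 0 1 0
  0 0 0 0
  3 0 0 0
  0 0 0 0
After step 4: ants at (1,0),(0,3)
  0 0 0 1
  1 0 0 0
  2 0 0 0
  0 0 0 0
After step 5: ants at (2,0),(1,3)
  0 0 0 0
  0 0 0 1
  3 0 0 0
  0 0 0 0

0 0 0 0
0 0 0 1
3 0 0 0
0 0 0 0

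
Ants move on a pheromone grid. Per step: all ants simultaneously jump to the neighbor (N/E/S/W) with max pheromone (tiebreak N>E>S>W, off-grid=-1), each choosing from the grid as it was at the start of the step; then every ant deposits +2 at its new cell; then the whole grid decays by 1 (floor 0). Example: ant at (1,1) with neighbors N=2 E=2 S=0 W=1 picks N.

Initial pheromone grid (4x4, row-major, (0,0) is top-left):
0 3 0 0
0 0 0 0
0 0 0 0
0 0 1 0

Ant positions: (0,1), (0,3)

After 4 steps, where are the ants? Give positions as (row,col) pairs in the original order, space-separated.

Step 1: ant0:(0,1)->E->(0,2) | ant1:(0,3)->S->(1,3)
  grid max=2 at (0,1)
Step 2: ant0:(0,2)->W->(0,1) | ant1:(1,3)->N->(0,3)
  grid max=3 at (0,1)
Step 3: ant0:(0,1)->E->(0,2) | ant1:(0,3)->S->(1,3)
  grid max=2 at (0,1)
Step 4: ant0:(0,2)->W->(0,1) | ant1:(1,3)->N->(0,3)
  grid max=3 at (0,1)

(0,1) (0,3)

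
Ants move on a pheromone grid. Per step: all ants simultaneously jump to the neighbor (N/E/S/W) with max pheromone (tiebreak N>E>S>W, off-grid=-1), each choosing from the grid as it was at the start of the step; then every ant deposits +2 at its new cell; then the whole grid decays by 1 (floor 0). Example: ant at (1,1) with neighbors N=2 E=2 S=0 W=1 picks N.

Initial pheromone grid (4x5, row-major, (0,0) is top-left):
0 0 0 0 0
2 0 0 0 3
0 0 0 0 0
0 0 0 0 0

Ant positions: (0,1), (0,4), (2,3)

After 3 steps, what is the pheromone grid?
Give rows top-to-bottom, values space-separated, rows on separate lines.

After step 1: ants at (0,2),(1,4),(1,3)
  0 0 1 0 0
  1 0 0 1 4
  0 0 0 0 0
  0 0 0 0 0
After step 2: ants at (0,3),(1,3),(1,4)
  0 0 0 1 0
  0 0 0 2 5
  0 0 0 0 0
  0 0 0 0 0
After step 3: ants at (1,3),(1,4),(1,3)
  0 0 0 0 0
  0 0 0 5 6
  0 0 0 0 0
  0 0 0 0 0

0 0 0 0 0
0 0 0 5 6
0 0 0 0 0
0 0 0 0 0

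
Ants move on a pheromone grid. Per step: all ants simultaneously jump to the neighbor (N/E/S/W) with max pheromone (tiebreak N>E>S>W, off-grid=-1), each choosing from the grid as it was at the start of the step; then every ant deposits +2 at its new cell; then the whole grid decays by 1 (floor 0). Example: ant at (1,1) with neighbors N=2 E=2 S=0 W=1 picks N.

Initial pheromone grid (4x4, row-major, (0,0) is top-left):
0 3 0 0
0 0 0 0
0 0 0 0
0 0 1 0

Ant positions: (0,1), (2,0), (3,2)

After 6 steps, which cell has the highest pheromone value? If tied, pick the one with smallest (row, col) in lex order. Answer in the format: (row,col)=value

Step 1: ant0:(0,1)->E->(0,2) | ant1:(2,0)->N->(1,0) | ant2:(3,2)->N->(2,2)
  grid max=2 at (0,1)
Step 2: ant0:(0,2)->W->(0,1) | ant1:(1,0)->N->(0,0) | ant2:(2,2)->N->(1,2)
  grid max=3 at (0,1)
Step 3: ant0:(0,1)->W->(0,0) | ant1:(0,0)->E->(0,1) | ant2:(1,2)->N->(0,2)
  grid max=4 at (0,1)
Step 4: ant0:(0,0)->E->(0,1) | ant1:(0,1)->W->(0,0) | ant2:(0,2)->W->(0,1)
  grid max=7 at (0,1)
Step 5: ant0:(0,1)->W->(0,0) | ant1:(0,0)->E->(0,1) | ant2:(0,1)->W->(0,0)
  grid max=8 at (0,1)
Step 6: ant0:(0,0)->E->(0,1) | ant1:(0,1)->W->(0,0) | ant2:(0,0)->E->(0,1)
  grid max=11 at (0,1)
Final grid:
  7 11 0 0
  0 0 0 0
  0 0 0 0
  0 0 0 0
Max pheromone 11 at (0,1)

Answer: (0,1)=11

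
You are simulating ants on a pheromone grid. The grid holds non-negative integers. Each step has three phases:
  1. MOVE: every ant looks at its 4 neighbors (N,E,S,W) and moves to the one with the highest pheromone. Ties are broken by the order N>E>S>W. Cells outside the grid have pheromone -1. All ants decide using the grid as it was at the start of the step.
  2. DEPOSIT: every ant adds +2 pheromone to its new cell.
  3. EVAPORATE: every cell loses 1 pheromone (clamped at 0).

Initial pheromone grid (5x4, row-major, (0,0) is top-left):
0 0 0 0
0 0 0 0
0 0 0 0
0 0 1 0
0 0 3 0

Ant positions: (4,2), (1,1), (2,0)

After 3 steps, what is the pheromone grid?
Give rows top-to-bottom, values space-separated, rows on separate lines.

After step 1: ants at (3,2),(0,1),(1,0)
  0 1 0 0
  1 0 0 0
  0 0 0 0
  0 0 2 0
  0 0 2 0
After step 2: ants at (4,2),(0,2),(0,0)
  1 0 1 0
  0 0 0 0
  0 0 0 0
  0 0 1 0
  0 0 3 0
After step 3: ants at (3,2),(0,3),(0,1)
  0 1 0 1
  0 0 0 0
  0 0 0 0
  0 0 2 0
  0 0 2 0

0 1 0 1
0 0 0 0
0 0 0 0
0 0 2 0
0 0 2 0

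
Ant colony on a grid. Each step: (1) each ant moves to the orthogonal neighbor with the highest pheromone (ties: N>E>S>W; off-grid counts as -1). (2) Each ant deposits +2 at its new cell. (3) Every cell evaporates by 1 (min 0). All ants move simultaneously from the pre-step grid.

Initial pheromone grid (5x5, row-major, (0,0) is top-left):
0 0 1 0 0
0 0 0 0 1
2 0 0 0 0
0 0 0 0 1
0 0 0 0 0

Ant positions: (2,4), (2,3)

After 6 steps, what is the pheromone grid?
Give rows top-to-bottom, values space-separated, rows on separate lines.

After step 1: ants at (1,4),(1,3)
  0 0 0 0 0
  0 0 0 1 2
  1 0 0 0 0
  0 0 0 0 0
  0 0 0 0 0
After step 2: ants at (1,3),(1,4)
  0 0 0 0 0
  0 0 0 2 3
  0 0 0 0 0
  0 0 0 0 0
  0 0 0 0 0
After step 3: ants at (1,4),(1,3)
  0 0 0 0 0
  0 0 0 3 4
  0 0 0 0 0
  0 0 0 0 0
  0 0 0 0 0
After step 4: ants at (1,3),(1,4)
  0 0 0 0 0
  0 0 0 4 5
  0 0 0 0 0
  0 0 0 0 0
  0 0 0 0 0
After step 5: ants at (1,4),(1,3)
  0 0 0 0 0
  0 0 0 5 6
  0 0 0 0 0
  0 0 0 0 0
  0 0 0 0 0
After step 6: ants at (1,3),(1,4)
  0 0 0 0 0
  0 0 0 6 7
  0 0 0 0 0
  0 0 0 0 0
  0 0 0 0 0

0 0 0 0 0
0 0 0 6 7
0 0 0 0 0
0 0 0 0 0
0 0 0 0 0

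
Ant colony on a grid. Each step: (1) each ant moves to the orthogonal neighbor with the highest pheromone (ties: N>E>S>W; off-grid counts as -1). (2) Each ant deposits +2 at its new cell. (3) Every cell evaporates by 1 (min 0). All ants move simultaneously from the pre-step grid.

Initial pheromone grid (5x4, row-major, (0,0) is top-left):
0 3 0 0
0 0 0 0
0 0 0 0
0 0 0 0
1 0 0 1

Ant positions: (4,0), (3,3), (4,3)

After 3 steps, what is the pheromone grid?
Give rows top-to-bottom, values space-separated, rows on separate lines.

After step 1: ants at (3,0),(4,3),(3,3)
  0 2 0 0
  0 0 0 0
  0 0 0 0
  1 0 0 1
  0 0 0 2
After step 2: ants at (2,0),(3,3),(4,3)
  0 1 0 0
  0 0 0 0
  1 0 0 0
  0 0 0 2
  0 0 0 3
After step 3: ants at (1,0),(4,3),(3,3)
  0 0 0 0
  1 0 0 0
  0 0 0 0
  0 0 0 3
  0 0 0 4

0 0 0 0
1 0 0 0
0 0 0 0
0 0 0 3
0 0 0 4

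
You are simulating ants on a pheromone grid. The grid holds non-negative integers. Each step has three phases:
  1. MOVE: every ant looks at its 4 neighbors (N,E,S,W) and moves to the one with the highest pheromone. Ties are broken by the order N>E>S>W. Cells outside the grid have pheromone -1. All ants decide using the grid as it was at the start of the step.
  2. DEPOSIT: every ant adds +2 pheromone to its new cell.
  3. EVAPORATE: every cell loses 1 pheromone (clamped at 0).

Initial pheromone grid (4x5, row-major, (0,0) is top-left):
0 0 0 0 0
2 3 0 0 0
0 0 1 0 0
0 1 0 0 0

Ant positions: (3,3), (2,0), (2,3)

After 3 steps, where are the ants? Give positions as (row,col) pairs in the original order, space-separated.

Step 1: ant0:(3,3)->N->(2,3) | ant1:(2,0)->N->(1,0) | ant2:(2,3)->W->(2,2)
  grid max=3 at (1,0)
Step 2: ant0:(2,3)->W->(2,2) | ant1:(1,0)->E->(1,1) | ant2:(2,2)->E->(2,3)
  grid max=3 at (1,1)
Step 3: ant0:(2,2)->E->(2,3) | ant1:(1,1)->W->(1,0) | ant2:(2,3)->W->(2,2)
  grid max=4 at (2,2)

(2,3) (1,0) (2,2)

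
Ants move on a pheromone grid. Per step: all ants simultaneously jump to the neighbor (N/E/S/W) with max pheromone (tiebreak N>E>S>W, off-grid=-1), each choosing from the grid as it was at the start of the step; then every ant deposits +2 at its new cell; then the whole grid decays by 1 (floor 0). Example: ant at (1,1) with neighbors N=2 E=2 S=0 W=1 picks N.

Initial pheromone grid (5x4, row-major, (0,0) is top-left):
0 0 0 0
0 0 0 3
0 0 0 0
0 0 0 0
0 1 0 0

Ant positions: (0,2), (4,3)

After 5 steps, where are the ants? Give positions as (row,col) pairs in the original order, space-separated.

Step 1: ant0:(0,2)->E->(0,3) | ant1:(4,3)->N->(3,3)
  grid max=2 at (1,3)
Step 2: ant0:(0,3)->S->(1,3) | ant1:(3,3)->N->(2,3)
  grid max=3 at (1,3)
Step 3: ant0:(1,3)->S->(2,3) | ant1:(2,3)->N->(1,3)
  grid max=4 at (1,3)
Step 4: ant0:(2,3)->N->(1,3) | ant1:(1,3)->S->(2,3)
  grid max=5 at (1,3)
Step 5: ant0:(1,3)->S->(2,3) | ant1:(2,3)->N->(1,3)
  grid max=6 at (1,3)

(2,3) (1,3)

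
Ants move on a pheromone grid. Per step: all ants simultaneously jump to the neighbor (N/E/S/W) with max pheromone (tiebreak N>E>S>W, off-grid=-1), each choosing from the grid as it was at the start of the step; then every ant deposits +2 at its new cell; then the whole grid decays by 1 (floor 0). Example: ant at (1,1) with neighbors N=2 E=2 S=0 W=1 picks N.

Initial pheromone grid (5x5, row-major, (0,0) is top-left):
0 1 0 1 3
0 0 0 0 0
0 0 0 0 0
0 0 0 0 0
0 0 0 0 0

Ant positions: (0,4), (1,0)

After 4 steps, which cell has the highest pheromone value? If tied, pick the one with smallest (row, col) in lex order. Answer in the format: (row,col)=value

Answer: (0,3)=3

Derivation:
Step 1: ant0:(0,4)->W->(0,3) | ant1:(1,0)->N->(0,0)
  grid max=2 at (0,3)
Step 2: ant0:(0,3)->E->(0,4) | ant1:(0,0)->E->(0,1)
  grid max=3 at (0,4)
Step 3: ant0:(0,4)->W->(0,3) | ant1:(0,1)->E->(0,2)
  grid max=2 at (0,3)
Step 4: ant0:(0,3)->E->(0,4) | ant1:(0,2)->E->(0,3)
  grid max=3 at (0,3)
Final grid:
  0 0 0 3 3
  0 0 0 0 0
  0 0 0 0 0
  0 0 0 0 0
  0 0 0 0 0
Max pheromone 3 at (0,3)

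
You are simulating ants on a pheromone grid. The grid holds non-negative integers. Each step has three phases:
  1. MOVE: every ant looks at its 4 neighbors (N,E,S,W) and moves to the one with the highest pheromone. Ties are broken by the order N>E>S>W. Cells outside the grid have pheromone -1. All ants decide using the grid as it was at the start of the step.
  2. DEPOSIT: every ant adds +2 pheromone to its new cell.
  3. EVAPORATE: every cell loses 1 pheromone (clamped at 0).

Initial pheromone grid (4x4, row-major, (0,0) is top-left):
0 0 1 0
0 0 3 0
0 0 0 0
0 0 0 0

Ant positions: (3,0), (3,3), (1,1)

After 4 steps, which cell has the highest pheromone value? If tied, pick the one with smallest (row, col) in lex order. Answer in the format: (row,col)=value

Answer: (1,2)=5

Derivation:
Step 1: ant0:(3,0)->N->(2,0) | ant1:(3,3)->N->(2,3) | ant2:(1,1)->E->(1,2)
  grid max=4 at (1,2)
Step 2: ant0:(2,0)->N->(1,0) | ant1:(2,3)->N->(1,3) | ant2:(1,2)->N->(0,2)
  grid max=3 at (1,2)
Step 3: ant0:(1,0)->N->(0,0) | ant1:(1,3)->W->(1,2) | ant2:(0,2)->S->(1,2)
  grid max=6 at (1,2)
Step 4: ant0:(0,0)->E->(0,1) | ant1:(1,2)->N->(0,2) | ant2:(1,2)->N->(0,2)
  grid max=5 at (1,2)
Final grid:
  0 1 3 0
  0 0 5 0
  0 0 0 0
  0 0 0 0
Max pheromone 5 at (1,2)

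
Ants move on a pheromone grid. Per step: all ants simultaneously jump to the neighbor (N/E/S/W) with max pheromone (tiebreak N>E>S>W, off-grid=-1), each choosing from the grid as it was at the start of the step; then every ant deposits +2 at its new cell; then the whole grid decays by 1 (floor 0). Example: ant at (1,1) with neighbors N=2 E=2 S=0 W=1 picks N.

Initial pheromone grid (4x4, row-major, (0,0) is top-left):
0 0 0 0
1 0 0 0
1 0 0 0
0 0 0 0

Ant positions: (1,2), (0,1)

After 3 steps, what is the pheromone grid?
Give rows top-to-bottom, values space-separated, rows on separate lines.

After step 1: ants at (0,2),(0,2)
  0 0 3 0
  0 0 0 0
  0 0 0 0
  0 0 0 0
After step 2: ants at (0,3),(0,3)
  0 0 2 3
  0 0 0 0
  0 0 0 0
  0 0 0 0
After step 3: ants at (0,2),(0,2)
  0 0 5 2
  0 0 0 0
  0 0 0 0
  0 0 0 0

0 0 5 2
0 0 0 0
0 0 0 0
0 0 0 0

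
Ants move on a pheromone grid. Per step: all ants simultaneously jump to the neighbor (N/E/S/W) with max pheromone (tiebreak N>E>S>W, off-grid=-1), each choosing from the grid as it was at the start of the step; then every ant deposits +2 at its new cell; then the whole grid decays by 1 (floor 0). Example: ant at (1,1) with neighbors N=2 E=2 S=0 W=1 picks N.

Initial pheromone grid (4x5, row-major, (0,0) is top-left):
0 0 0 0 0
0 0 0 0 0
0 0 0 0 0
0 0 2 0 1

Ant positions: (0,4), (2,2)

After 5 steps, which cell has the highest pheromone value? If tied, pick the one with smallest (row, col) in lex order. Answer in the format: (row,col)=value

Step 1: ant0:(0,4)->S->(1,4) | ant1:(2,2)->S->(3,2)
  grid max=3 at (3,2)
Step 2: ant0:(1,4)->N->(0,4) | ant1:(3,2)->N->(2,2)
  grid max=2 at (3,2)
Step 3: ant0:(0,4)->S->(1,4) | ant1:(2,2)->S->(3,2)
  grid max=3 at (3,2)
Step 4: ant0:(1,4)->N->(0,4) | ant1:(3,2)->N->(2,2)
  grid max=2 at (3,2)
Step 5: ant0:(0,4)->S->(1,4) | ant1:(2,2)->S->(3,2)
  grid max=3 at (3,2)
Final grid:
  0 0 0 0 0
  0 0 0 0 1
  0 0 0 0 0
  0 0 3 0 0
Max pheromone 3 at (3,2)

Answer: (3,2)=3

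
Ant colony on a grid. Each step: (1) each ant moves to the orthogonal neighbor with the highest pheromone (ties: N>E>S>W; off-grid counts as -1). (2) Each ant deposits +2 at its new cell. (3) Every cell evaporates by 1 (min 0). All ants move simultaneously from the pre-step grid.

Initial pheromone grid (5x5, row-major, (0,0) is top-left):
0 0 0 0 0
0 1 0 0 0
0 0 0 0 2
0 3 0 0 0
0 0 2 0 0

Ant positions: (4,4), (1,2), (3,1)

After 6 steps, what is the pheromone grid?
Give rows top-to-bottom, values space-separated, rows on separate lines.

After step 1: ants at (3,4),(1,1),(2,1)
  0 0 0 0 0
  0 2 0 0 0
  0 1 0 0 1
  0 2 0 0 1
  0 0 1 0 0
After step 2: ants at (2,4),(2,1),(1,1)
  0 0 0 0 0
  0 3 0 0 0
  0 2 0 0 2
  0 1 0 0 0
  0 0 0 0 0
After step 3: ants at (1,4),(1,1),(2,1)
  0 0 0 0 0
  0 4 0 0 1
  0 3 0 0 1
  0 0 0 0 0
  0 0 0 0 0
After step 4: ants at (2,4),(2,1),(1,1)
  0 0 0 0 0
  0 5 0 0 0
  0 4 0 0 2
  0 0 0 0 0
  0 0 0 0 0
After step 5: ants at (1,4),(1,1),(2,1)
  0 0 0 0 0
  0 6 0 0 1
  0 5 0 0 1
  0 0 0 0 0
  0 0 0 0 0
After step 6: ants at (2,4),(2,1),(1,1)
  0 0 0 0 0
  0 7 0 0 0
  0 6 0 0 2
  0 0 0 0 0
  0 0 0 0 0

0 0 0 0 0
0 7 0 0 0
0 6 0 0 2
0 0 0 0 0
0 0 0 0 0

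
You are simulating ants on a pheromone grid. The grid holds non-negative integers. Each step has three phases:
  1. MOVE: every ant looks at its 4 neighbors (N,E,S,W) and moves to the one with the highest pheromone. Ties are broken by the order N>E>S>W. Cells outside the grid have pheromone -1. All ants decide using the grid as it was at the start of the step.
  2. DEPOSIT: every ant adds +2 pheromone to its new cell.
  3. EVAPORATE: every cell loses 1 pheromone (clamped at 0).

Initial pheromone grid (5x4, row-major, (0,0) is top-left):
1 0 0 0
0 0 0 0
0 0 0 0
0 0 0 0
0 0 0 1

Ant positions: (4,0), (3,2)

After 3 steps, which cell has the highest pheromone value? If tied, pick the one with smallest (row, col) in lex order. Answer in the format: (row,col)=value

Answer: (0,2)=1

Derivation:
Step 1: ant0:(4,0)->N->(3,0) | ant1:(3,2)->N->(2,2)
  grid max=1 at (2,2)
Step 2: ant0:(3,0)->N->(2,0) | ant1:(2,2)->N->(1,2)
  grid max=1 at (1,2)
Step 3: ant0:(2,0)->N->(1,0) | ant1:(1,2)->N->(0,2)
  grid max=1 at (0,2)
Final grid:
  0 0 1 0
  1 0 0 0
  0 0 0 0
  0 0 0 0
  0 0 0 0
Max pheromone 1 at (0,2)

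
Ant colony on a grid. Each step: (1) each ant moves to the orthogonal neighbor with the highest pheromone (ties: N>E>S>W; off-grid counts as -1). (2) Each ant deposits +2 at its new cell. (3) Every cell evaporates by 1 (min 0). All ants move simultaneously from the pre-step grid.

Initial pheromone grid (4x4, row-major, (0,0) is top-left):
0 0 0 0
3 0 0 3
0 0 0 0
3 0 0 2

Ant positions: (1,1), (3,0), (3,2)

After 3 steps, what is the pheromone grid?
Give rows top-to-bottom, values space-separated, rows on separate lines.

After step 1: ants at (1,0),(2,0),(3,3)
  0 0 0 0
  4 0 0 2
  1 0 0 0
  2 0 0 3
After step 2: ants at (2,0),(1,0),(2,3)
  0 0 0 0
  5 0 0 1
  2 0 0 1
  1 0 0 2
After step 3: ants at (1,0),(2,0),(3,3)
  0 0 0 0
  6 0 0 0
  3 0 0 0
  0 0 0 3

0 0 0 0
6 0 0 0
3 0 0 0
0 0 0 3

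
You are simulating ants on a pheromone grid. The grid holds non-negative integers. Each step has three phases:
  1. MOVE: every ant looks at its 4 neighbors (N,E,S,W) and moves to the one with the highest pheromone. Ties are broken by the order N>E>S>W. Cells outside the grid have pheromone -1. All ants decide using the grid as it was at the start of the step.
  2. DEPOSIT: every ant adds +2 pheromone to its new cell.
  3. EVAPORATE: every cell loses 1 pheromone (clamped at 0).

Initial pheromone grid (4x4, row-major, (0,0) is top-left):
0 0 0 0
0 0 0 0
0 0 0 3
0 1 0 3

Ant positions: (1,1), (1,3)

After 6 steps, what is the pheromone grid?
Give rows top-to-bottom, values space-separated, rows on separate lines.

After step 1: ants at (0,1),(2,3)
  0 1 0 0
  0 0 0 0
  0 0 0 4
  0 0 0 2
After step 2: ants at (0,2),(3,3)
  0 0 1 0
  0 0 0 0
  0 0 0 3
  0 0 0 3
After step 3: ants at (0,3),(2,3)
  0 0 0 1
  0 0 0 0
  0 0 0 4
  0 0 0 2
After step 4: ants at (1,3),(3,3)
  0 0 0 0
  0 0 0 1
  0 0 0 3
  0 0 0 3
After step 5: ants at (2,3),(2,3)
  0 0 0 0
  0 0 0 0
  0 0 0 6
  0 0 0 2
After step 6: ants at (3,3),(3,3)
  0 0 0 0
  0 0 0 0
  0 0 0 5
  0 0 0 5

0 0 0 0
0 0 0 0
0 0 0 5
0 0 0 5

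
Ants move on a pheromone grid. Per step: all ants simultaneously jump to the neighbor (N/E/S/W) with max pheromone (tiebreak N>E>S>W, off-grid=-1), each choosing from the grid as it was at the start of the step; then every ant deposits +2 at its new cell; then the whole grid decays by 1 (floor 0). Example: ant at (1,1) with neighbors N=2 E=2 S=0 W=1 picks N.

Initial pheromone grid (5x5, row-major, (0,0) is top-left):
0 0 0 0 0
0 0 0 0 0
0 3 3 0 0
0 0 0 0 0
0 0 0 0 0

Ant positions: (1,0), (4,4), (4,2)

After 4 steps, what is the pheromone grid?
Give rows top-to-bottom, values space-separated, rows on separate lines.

After step 1: ants at (0,0),(3,4),(3,2)
  1 0 0 0 0
  0 0 0 0 0
  0 2 2 0 0
  0 0 1 0 1
  0 0 0 0 0
After step 2: ants at (0,1),(2,4),(2,2)
  0 1 0 0 0
  0 0 0 0 0
  0 1 3 0 1
  0 0 0 0 0
  0 0 0 0 0
After step 3: ants at (0,2),(1,4),(2,1)
  0 0 1 0 0
  0 0 0 0 1
  0 2 2 0 0
  0 0 0 0 0
  0 0 0 0 0
After step 4: ants at (0,3),(0,4),(2,2)
  0 0 0 1 1
  0 0 0 0 0
  0 1 3 0 0
  0 0 0 0 0
  0 0 0 0 0

0 0 0 1 1
0 0 0 0 0
0 1 3 0 0
0 0 0 0 0
0 0 0 0 0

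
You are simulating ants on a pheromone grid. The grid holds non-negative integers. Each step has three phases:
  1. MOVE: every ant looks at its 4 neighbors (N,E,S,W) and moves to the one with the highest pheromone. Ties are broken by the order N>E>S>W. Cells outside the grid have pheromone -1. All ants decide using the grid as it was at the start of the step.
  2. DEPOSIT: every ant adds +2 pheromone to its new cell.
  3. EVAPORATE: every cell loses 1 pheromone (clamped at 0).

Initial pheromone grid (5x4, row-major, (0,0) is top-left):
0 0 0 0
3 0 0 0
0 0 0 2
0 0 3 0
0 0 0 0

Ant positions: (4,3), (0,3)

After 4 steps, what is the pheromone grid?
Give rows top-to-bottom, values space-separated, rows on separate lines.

After step 1: ants at (3,3),(1,3)
  0 0 0 0
  2 0 0 1
  0 0 0 1
  0 0 2 1
  0 0 0 0
After step 2: ants at (3,2),(2,3)
  0 0 0 0
  1 0 0 0
  0 0 0 2
  0 0 3 0
  0 0 0 0
After step 3: ants at (2,2),(1,3)
  0 0 0 0
  0 0 0 1
  0 0 1 1
  0 0 2 0
  0 0 0 0
After step 4: ants at (3,2),(2,3)
  0 0 0 0
  0 0 0 0
  0 0 0 2
  0 0 3 0
  0 0 0 0

0 0 0 0
0 0 0 0
0 0 0 2
0 0 3 0
0 0 0 0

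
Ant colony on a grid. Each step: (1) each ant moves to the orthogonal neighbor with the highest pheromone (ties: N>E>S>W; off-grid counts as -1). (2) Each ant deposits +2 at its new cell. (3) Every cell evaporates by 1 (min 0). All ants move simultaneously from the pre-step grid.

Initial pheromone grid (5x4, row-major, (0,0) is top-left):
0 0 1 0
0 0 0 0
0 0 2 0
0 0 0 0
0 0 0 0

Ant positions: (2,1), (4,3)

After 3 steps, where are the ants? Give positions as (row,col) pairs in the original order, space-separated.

Step 1: ant0:(2,1)->E->(2,2) | ant1:(4,3)->N->(3,3)
  grid max=3 at (2,2)
Step 2: ant0:(2,2)->N->(1,2) | ant1:(3,3)->N->(2,3)
  grid max=2 at (2,2)
Step 3: ant0:(1,2)->S->(2,2) | ant1:(2,3)->W->(2,2)
  grid max=5 at (2,2)

(2,2) (2,2)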